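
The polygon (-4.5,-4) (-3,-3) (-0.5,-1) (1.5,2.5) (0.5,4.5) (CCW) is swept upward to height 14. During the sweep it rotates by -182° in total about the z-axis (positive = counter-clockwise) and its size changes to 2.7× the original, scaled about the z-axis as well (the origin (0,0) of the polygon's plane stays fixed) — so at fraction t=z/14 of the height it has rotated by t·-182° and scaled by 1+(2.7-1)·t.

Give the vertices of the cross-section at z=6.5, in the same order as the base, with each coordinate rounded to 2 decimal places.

t = z/height = 6.5/14 = 0.464286
s = 1 + (scale-1)·z/height = 1 + (2.7-1)·6.5/14 = 1.789286
θ = twist·z/height = -182°·6.5/14 = -84.5000° = -1.474803 rad
cos θ = 0.095846, sin θ = -0.995396 (intermediates below are computed at full precision and shown rounded to 5 d.p.)
v1: (-4.5,-4) → rotate → (-4.41289,4.09590) → ×s → (-7.89592,7.32874) → (-7.90,7.33)
v2: (-3,-3) → rotate → (-3.27373,2.69865) → ×s → (-5.85763,4.82866) → (-5.86,4.83)
v3: (-0.5,-1) → rotate → (-1.04332,0.40185) → ×s → (-1.86680,0.71903) → (-1.87,0.72)
v4: (1.5,2.5) → rotate → (2.63226,-1.25348) → ×s → (4.70986,-2.24283) → (4.71,-2.24)
v5: (0.5,4.5) → rotate → (4.52721,-0.06639) → ×s → (8.10046,-0.11879) → (8.10,-0.12)

Cross-section at z=6.5: (-7.90,7.33) (-5.86,4.83) (-1.87,0.72) (4.71,-2.24) (8.10,-0.12)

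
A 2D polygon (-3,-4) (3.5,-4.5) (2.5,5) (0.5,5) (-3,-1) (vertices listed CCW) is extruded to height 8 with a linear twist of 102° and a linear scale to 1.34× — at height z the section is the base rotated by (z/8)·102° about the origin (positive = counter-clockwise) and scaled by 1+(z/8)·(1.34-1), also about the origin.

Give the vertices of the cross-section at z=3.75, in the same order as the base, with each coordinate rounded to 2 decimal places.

t = z/height = 3.75/8 = 0.46875
s = 1 + (scale-1)·z/height = 1 + (1.34-1)·3.75/8 = 1.159375
θ = twist·z/height = 102°·3.75/8 = 47.8125° = 0.834486 rad
cos θ = 0.671559, sin θ = 0.740951 (intermediates below are computed at full precision and shown rounded to 5 d.p.)
v1: (-3,-4) → rotate → (0.94913,-4.90909) → ×s → (1.10039,-5.69148) → (1.10,-5.69)
v2: (3.5,-4.5) → rotate → (5.68474,-0.42869) → ×s → (6.59074,-0.49701) → (6.59,-0.50)
v3: (2.5,5) → rotate → (-2.02586,5.21017) → ×s → (-2.34873,6.04054) → (-2.35,6.04)
v4: (0.5,5) → rotate → (-3.36898,3.72827) → ×s → (-3.90591,4.32246) → (-3.91,4.32)
v5: (-3,-1) → rotate → (-1.27373,-2.89441) → ×s → (-1.47673,-3.35571) → (-1.48,-3.36)

Cross-section at z=3.75: (1.10,-5.69) (6.59,-0.50) (-2.35,6.04) (-3.91,4.32) (-1.48,-3.36)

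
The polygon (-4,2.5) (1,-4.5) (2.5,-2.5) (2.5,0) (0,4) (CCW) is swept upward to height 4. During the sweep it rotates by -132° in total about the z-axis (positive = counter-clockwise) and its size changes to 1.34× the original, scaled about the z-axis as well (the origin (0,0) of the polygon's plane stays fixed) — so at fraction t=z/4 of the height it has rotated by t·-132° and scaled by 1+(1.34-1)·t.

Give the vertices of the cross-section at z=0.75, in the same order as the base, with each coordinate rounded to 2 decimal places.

Cross-section at z=0.75: (-2.75,4.20) (-1.04,-4.79) (1.30,-3.53) (2.42,-1.11) (1.78,3.86)

t = z/height = 0.75/4 = 0.1875
s = 1 + (scale-1)·z/height = 1 + (1.34-1)·0.75/4 = 1.063750
θ = twist·z/height = -132°·0.75/4 = -24.7500° = -0.431969 rad
cos θ = 0.908143, sin θ = -0.418660 (intermediates below are computed at full precision and shown rounded to 5 d.p.)
v1: (-4,2.5) → rotate → (-2.58592,3.94500) → ×s → (-2.75078,4.19649) → (-2.75,4.20)
v2: (1,-4.5) → rotate → (-0.97583,-4.50530) → ×s → (-1.03803,-4.79252) → (-1.04,-4.79)
v3: (2.5,-2.5) → rotate → (1.22371,-3.31701) → ×s → (1.30172,-3.52847) → (1.30,-3.53)
v4: (2.5,0) → rotate → (2.27036,-1.04665) → ×s → (2.41509,-1.11337) → (2.42,-1.11)
v5: (0,4) → rotate → (1.67464,3.63257) → ×s → (1.78140,3.86415) → (1.78,3.86)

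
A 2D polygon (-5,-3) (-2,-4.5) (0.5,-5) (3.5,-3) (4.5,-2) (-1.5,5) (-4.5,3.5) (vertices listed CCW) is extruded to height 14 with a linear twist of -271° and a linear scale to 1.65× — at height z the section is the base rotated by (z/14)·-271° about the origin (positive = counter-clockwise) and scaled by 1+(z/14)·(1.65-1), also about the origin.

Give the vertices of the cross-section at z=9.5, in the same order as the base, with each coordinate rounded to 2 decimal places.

Cross-section at z=9.5: (7.48,3.82) (3.32,6.27) (-0.23,7.24) (-4.74,4.66) (-6.27,3.32) (1.67,-7.34) (6.13,-5.47)

t = z/height = 9.5/14 = 0.678571
s = 1 + (scale-1)·z/height = 1 + (1.65-1)·9.5/14 = 1.441071
θ = twist·z/height = -271°·9.5/14 = -183.8929° = -3.209536 rad
cos θ = -0.997693, sin θ = 0.067891 (intermediates below are computed at full precision and shown rounded to 5 d.p.)
v1: (-5,-3) → rotate → (5.19214,2.65362) → ×s → (7.48224,3.82406) → (7.48,3.82)
v2: (-2,-4.5) → rotate → (2.30089,4.35384) → ×s → (3.31575,6.27419) → (3.32,6.27)
v3: (0.5,-5) → rotate → (-0.15939,5.02241) → ×s → (-0.22969,7.23765) → (-0.23,7.24)
v4: (3.5,-3) → rotate → (-3.28825,3.23070) → ×s → (-4.73861,4.65566) → (-4.74,4.66)
v5: (4.5,-2) → rotate → (-4.35384,2.30089) → ×s → (-6.27419,3.31575) → (-6.27,3.32)
v6: (-1.5,5) → rotate → (1.15708,-5.09030) → ×s → (1.66744,-7.33549) → (1.67,-7.34)
v7: (-4.5,3.5) → rotate → (4.25200,-3.79743) → ×s → (6.12743,-5.47237) → (6.13,-5.47)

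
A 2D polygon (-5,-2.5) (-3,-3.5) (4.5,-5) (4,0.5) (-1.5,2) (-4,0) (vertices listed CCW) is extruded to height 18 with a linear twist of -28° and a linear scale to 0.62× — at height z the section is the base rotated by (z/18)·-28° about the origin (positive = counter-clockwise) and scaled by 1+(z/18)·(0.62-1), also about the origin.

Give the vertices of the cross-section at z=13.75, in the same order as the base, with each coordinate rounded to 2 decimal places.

Cross-section at z=13.75: (-3.95,-0.36) (-2.89,-1.54) (1.68,-4.47) (2.77,-0.70) (-0.47,1.71) (-2.64,1.04)

t = z/height = 13.75/18 = 0.763889
s = 1 + (scale-1)·z/height = 1 + (0.62-1)·13.75/18 = 0.709722
θ = twist·z/height = -28°·13.75/18 = -21.3889° = -0.373307 rad
cos θ = 0.931127, sin θ = -0.364696 (intermediates below are computed at full precision and shown rounded to 5 d.p.)
v1: (-5,-2.5) → rotate → (-5.56737,-0.50434) → ×s → (-3.95129,-0.35794) → (-3.95,-0.36)
v2: (-3,-3.5) → rotate → (-4.06982,-2.16485) → ×s → (-2.88844,-1.53645) → (-2.89,-1.54)
v3: (4.5,-5) → rotate → (2.36659,-6.29677) → ×s → (1.67962,-4.46895) → (1.68,-4.47)
v4: (4,0.5) → rotate → (3.90685,-0.99322) → ×s → (2.77278,-0.70491) → (2.77,-0.70)
v5: (-1.5,2) → rotate → (-0.66730,2.40930) → ×s → (-0.47360,1.70993) → (-0.47,1.71)
v6: (-4,0) → rotate → (-3.72451,1.45878) → ×s → (-2.64336,1.03533) → (-2.64,1.04)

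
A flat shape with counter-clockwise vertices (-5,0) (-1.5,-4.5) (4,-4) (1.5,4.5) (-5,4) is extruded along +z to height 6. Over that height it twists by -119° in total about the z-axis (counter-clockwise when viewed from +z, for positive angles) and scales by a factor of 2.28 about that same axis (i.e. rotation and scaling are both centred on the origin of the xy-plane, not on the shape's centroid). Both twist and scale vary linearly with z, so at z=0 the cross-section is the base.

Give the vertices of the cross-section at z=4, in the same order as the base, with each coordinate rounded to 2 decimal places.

Cross-section at z=4: (-1.72,9.11) (-8.71,1.19) (-5.91,-8.66) (8.71,-1.19) (5.57,10.48)

t = z/height = 4/6 = 0.666667
s = 1 + (scale-1)·z/height = 1 + (2.28-1)·4/6 = 1.853333
θ = twist·z/height = -119°·4/6 = -79.3333° = -1.384628 rad
cos θ = 0.185095, sin θ = -0.982721 (intermediates below are computed at full precision and shown rounded to 5 d.p.)
v1: (-5,0) → rotate → (-0.92547,4.91360) → ×s → (-1.71521,9.10654) → (-1.72,9.11)
v2: (-1.5,-4.5) → rotate → (-4.69989,0.64115) → ×s → (-8.71045,1.18827) → (-8.71,1.19)
v3: (4,-4) → rotate → (-3.19050,-4.67126) → ×s → (-5.91307,-8.65741) → (-5.91,-8.66)
v4: (1.5,4.5) → rotate → (4.69989,-0.64115) → ×s → (8.71045,-1.18827) → (8.71,-1.19)
v5: (-5,4) → rotate → (3.00541,5.65398) → ×s → (5.57002,10.47872) → (5.57,10.48)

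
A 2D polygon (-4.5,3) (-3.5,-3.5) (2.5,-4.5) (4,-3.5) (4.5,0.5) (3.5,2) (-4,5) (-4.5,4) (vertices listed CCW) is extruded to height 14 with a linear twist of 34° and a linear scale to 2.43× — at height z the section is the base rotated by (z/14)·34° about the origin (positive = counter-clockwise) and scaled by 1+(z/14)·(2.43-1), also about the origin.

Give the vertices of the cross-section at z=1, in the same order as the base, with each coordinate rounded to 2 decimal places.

t = z/height = 1/14 = 0.0714286
s = 1 + (scale-1)·z/height = 1 + (2.43-1)·1/14 = 1.102143
θ = twist·z/height = 34°·1/14 = 2.4286° = 0.042387 rad
cos θ = 0.999102, sin θ = 0.042374 (intermediates below are computed at full precision and shown rounded to 5 d.p.)
v1: (-4.5,3) → rotate → (-4.62308,2.80662) → ×s → (-5.09529,3.09330) → (-5.10,3.09)
v2: (-3.5,-3.5) → rotate → (-3.34855,-3.64516) → ×s → (-3.69058,-4.01749) → (-3.69,-4.02)
v3: (2.5,-4.5) → rotate → (2.68844,-4.39002) → ×s → (2.96304,-4.83843) → (2.96,-4.84)
v4: (4,-3.5) → rotate → (4.14472,-3.32736) → ×s → (4.56807,-3.66723) → (4.57,-3.67)
v5: (4.5,0.5) → rotate → (4.47477,0.69023) → ×s → (4.93184,0.76074) → (4.93,0.76)
v6: (3.5,2) → rotate → (3.41211,2.14651) → ×s → (3.76063,2.36576) → (3.76,2.37)
v7: (-4,5) → rotate → (-4.20828,4.82601) → ×s → (-4.63812,5.31896) → (-4.64,5.32)
v8: (-4.5,4) → rotate → (-4.66545,3.80572) → ×s → (-5.14200,4.19445) → (-5.14,4.19)

Cross-section at z=1: (-5.10,3.09) (-3.69,-4.02) (2.96,-4.84) (4.57,-3.67) (4.93,0.76) (3.76,2.37) (-4.64,5.32) (-5.14,4.19)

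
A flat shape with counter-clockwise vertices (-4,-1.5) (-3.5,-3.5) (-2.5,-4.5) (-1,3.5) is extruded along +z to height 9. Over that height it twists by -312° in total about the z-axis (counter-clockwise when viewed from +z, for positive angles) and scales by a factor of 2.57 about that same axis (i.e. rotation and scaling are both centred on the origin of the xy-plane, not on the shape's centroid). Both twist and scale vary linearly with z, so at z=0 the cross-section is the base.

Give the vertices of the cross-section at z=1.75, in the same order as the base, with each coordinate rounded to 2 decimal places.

t = z/height = 1.75/9 = 0.194444
s = 1 + (scale-1)·z/height = 1 + (2.57-1)·1.75/9 = 1.305278
θ = twist·z/height = -312°·1.75/9 = -60.6667° = -1.058833 rad
cos θ = 0.489890, sin θ = -0.871784 (intermediates below are computed at full precision and shown rounded to 5 d.p.)
v1: (-4,-1.5) → rotate → (-3.26724,2.75230) → ×s → (-4.26465,3.59252) → (-4.26,3.59)
v2: (-3.5,-3.5) → rotate → (-4.76586,1.33663) → ×s → (-6.22077,1.74468) → (-6.22,1.74)
v3: (-2.5,-4.5) → rotate → (-5.14775,-0.02504) → ×s → (-6.71925,-0.03269) → (-6.72,-0.03)
v4: (-1,3.5) → rotate → (2.56136,2.58640) → ×s → (3.34328,3.37597) → (3.34,3.38)

Cross-section at z=1.75: (-4.26,3.59) (-6.22,1.74) (-6.72,-0.03) (3.34,3.38)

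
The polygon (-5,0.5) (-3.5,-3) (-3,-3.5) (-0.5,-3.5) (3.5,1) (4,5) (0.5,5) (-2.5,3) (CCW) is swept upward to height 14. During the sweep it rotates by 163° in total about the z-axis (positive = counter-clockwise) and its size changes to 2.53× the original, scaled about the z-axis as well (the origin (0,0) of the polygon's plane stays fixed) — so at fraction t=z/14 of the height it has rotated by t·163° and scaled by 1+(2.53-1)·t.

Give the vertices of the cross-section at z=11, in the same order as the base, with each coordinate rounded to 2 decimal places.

Cross-section at z=11: (5.92,-9.35) (9.95,-1.99) (10.14,-0.45) (6.75,3.89) (-6.49,4.71) (-14.10,0.14) (-9.35,-5.92) (-1.81,-8.41)

t = z/height = 11/14 = 0.785714
s = 1 + (scale-1)·z/height = 1 + (2.53-1)·11/14 = 2.202143
θ = twist·z/height = 163°·11/14 = 128.0714° = 2.235268 rad
cos θ = -0.616643, sin θ = 0.787243 (intermediates below are computed at full precision and shown rounded to 5 d.p.)
v1: (-5,0.5) → rotate → (2.68960,-4.24453) → ×s → (5.92287,-9.34707) → (5.92,-9.35)
v2: (-3.5,-3) → rotate → (4.51998,-0.90542) → ×s → (9.95364,-1.99386) → (9.95,-1.99)
v3: (-3,-3.5) → rotate → (4.60528,-0.20348) → ×s → (10.14148,-0.44808) → (10.14,-0.45)
v4: (-0.5,-3.5) → rotate → (3.06367,1.76463) → ×s → (6.74664,3.88597) → (6.75,3.89)
v5: (3.5,1) → rotate → (-2.94549,2.13871) → ×s → (-6.48640,4.70974) → (-6.49,4.71)
v6: (4,5) → rotate → (-6.40279,0.06575) → ×s → (-14.09985,0.14480) → (-14.10,0.14)
v7: (0.5,5) → rotate → (-4.24453,-2.68960) → ×s → (-9.34707,-5.92287) → (-9.35,-5.92)
v8: (-2.5,3) → rotate → (-0.82012,-3.81804) → ×s → (-1.80602,-8.40786) → (-1.81,-8.41)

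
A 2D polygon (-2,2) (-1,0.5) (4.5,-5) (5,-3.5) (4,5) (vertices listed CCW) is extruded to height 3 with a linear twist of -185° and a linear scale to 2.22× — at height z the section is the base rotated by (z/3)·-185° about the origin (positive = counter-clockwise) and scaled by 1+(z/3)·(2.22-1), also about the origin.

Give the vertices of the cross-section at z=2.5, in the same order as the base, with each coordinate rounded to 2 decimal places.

Cross-section at z=2.5: (5.39,-1.87) (2.25,-0.03) (-12.56,5.12) (-12.15,1.96) (-2.87,-12.59)

t = z/height = 2.5/3 = 0.833333
s = 1 + (scale-1)·z/height = 1 + (2.22-1)·2.5/3 = 2.016667
θ = twist·z/height = -185°·2.5/3 = -154.1667° = -2.690716 rad
cos θ = -0.900065, sin θ = -0.435755 (intermediates below are computed at full precision and shown rounded to 5 d.p.)
v1: (-2,2) → rotate → (2.67164,-0.92862) → ×s → (5.38781,-1.87272) → (5.39,-1.87)
v2: (-1,0.5) → rotate → (1.11794,-0.01428) → ×s → (2.25452,-0.02879) → (2.25,-0.03)
v3: (4.5,-5) → rotate → (-6.22907,2.53943) → ×s → (-12.56195,5.12118) → (-12.56,5.12)
v4: (5,-3.5) → rotate → (-6.02547,0.97145) → ×s → (-12.15136,1.95910) → (-12.15,1.96)
v5: (4,5) → rotate → (-1.42149,-6.24335) → ×s → (-2.86667,-12.59075) → (-2.87,-12.59)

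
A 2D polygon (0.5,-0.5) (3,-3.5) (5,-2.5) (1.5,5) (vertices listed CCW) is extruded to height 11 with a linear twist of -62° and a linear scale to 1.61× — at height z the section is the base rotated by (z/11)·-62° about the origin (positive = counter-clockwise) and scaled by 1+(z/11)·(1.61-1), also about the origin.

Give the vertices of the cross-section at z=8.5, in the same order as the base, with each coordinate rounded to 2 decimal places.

Cross-section at z=8.5: (-0.05,-1.04) (-0.86,-6.73) (2.20,-7.93) (6.94,3.29)

t = z/height = 8.5/11 = 0.772727
s = 1 + (scale-1)·z/height = 1 + (1.61-1)·8.5/11 = 1.471364
θ = twist·z/height = -62°·8.5/11 = -47.9091° = -0.836171 rad
cos θ = 0.670309, sin θ = -0.742082 (intermediates below are computed at full precision and shown rounded to 5 d.p.)
v1: (0.5,-0.5) → rotate → (-0.03589,-0.70620) → ×s → (-0.05280,-1.03907) → (-0.05,-1.04)
v2: (3,-3.5) → rotate → (-0.58636,-4.57233) → ×s → (-0.86275,-6.72756) → (-0.86,-6.73)
v3: (5,-2.5) → rotate → (1.49634,-5.38618) → ×s → (2.20166,-7.92503) → (2.20,-7.93)
v4: (1.5,5) → rotate → (4.71587,2.23842) → ×s → (6.93877,3.29353) → (6.94,3.29)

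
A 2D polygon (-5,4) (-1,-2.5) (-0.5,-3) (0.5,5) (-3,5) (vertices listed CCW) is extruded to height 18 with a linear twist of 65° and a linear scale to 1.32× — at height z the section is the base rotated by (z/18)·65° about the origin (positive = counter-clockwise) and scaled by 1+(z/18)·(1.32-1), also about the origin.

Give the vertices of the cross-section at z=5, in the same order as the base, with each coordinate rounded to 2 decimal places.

t = z/height = 5/18 = 0.277778
s = 1 + (scale-1)·z/height = 1 + (1.32-1)·5/18 = 1.088889
θ = twist·z/height = 65°·5/18 = 18.0556° = 0.315129 rad
cos θ = 0.950756, sin θ = 0.309939 (intermediates below are computed at full precision and shown rounded to 5 d.p.)
v1: (-5,4) → rotate → (-5.99354,2.25333) → ×s → (-6.52630,2.45363) → (-6.53,2.45)
v2: (-1,-2.5) → rotate → (-0.17591,-2.68683) → ×s → (-0.19155,-2.92566) → (-0.19,-2.93)
v3: (-0.5,-3) → rotate → (0.45444,-3.00724) → ×s → (0.49483,-3.27455) → (0.49,-3.27)
v4: (0.5,5) → rotate → (-1.07432,4.90875) → ×s → (-1.16981,5.34509) → (-1.17,5.35)
v5: (-3,5) → rotate → (-4.40196,3.82397) → ×s → (-4.79325,4.16387) → (-4.79,4.16)

Cross-section at z=5: (-6.53,2.45) (-0.19,-2.93) (0.49,-3.27) (-1.17,5.35) (-4.79,4.16)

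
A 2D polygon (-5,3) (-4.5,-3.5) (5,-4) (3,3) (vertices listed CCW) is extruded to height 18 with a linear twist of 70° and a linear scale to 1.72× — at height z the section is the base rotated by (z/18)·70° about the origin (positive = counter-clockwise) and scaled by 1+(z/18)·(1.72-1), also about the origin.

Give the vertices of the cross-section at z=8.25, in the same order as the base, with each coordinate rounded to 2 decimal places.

Cross-section at z=8.25: (-7.75,-0.15) (-2.60,-7.12) (8.46,-0.98) (1.26,5.50)

t = z/height = 8.25/18 = 0.458333
s = 1 + (scale-1)·z/height = 1 + (1.72-1)·8.25/18 = 1.330000
θ = twist·z/height = 70°·8.25/18 = 32.0833° = 0.559960 rad
cos θ = 0.847276, sin θ = 0.531152 (intermediates below are computed at full precision and shown rounded to 5 d.p.)
v1: (-5,3) → rotate → (-5.82984,-0.11393) → ×s → (-7.75369,-0.15153) → (-7.75,-0.15)
v2: (-4.5,-3.5) → rotate → (-1.95371,-5.35565) → ×s → (-2.59844,-7.12302) → (-2.60,-7.12)
v3: (5,-4) → rotate → (6.36099,-0.73335) → ×s → (8.46012,-0.97535) → (8.46,-0.98)
v4: (3,3) → rotate → (0.94837,4.13529) → ×s → (1.26134,5.49993) → (1.26,5.50)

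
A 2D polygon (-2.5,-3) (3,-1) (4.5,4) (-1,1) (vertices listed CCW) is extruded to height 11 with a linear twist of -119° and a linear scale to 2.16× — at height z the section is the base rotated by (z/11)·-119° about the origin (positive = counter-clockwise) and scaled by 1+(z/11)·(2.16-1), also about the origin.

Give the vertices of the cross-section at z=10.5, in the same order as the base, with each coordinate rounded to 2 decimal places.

Cross-section at z=10.5: (-3.69,7.36) (-4.46,-4.95) (3.93,-12.06) (2.77,1.09)

t = z/height = 10.5/11 = 0.954545
s = 1 + (scale-1)·z/height = 1 + (2.16-1)·10.5/11 = 2.107273
θ = twist·z/height = -119°·10.5/11 = -113.5909° = -1.982535 rad
cos θ = -0.400204, sin θ = -0.916426 (intermediates below are computed at full precision and shown rounded to 5 d.p.)
v1: (-2.5,-3) → rotate → (-1.74877,3.49168) → ×s → (-3.68513,7.35791) → (-3.69,7.36)
v2: (3,-1) → rotate → (-2.11704,-2.34908) → ×s → (-4.46117,-4.95014) → (-4.46,-4.95)
v3: (4.5,4) → rotate → (1.86479,-5.72473) → ×s → (3.92962,-12.06357) → (3.93,-12.06)
v4: (-1,1) → rotate → (1.31663,0.51622) → ×s → (2.77450,1.08782) → (2.77,1.09)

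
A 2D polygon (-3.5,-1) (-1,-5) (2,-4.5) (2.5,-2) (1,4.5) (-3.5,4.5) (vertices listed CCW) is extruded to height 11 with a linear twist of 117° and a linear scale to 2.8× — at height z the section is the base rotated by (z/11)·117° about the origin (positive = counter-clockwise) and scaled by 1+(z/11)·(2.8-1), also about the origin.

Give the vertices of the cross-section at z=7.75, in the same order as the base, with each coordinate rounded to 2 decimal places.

t = z/height = 7.75/11 = 0.704545
s = 1 + (scale-1)·z/height = 1 + (2.8-1)·7.75/11 = 2.268182
θ = twist·z/height = 117°·7.75/11 = 82.4318° = 1.438707 rad
cos θ = 0.131706, sin θ = 0.991289 (intermediates below are computed at full precision and shown rounded to 5 d.p.)
v1: (-3.5,-1) → rotate → (0.53032,-3.60122) → ×s → (1.20286,-8.16821) → (1.20,-8.17)
v2: (-1,-5) → rotate → (4.82474,-1.64982) → ×s → (10.94338,-3.74209) → (10.94,-3.74)
v3: (2,-4.5) → rotate → (4.72421,1.38990) → ×s → (10.71537,3.15255) → (10.72,3.15)
v4: (2.5,-2) → rotate → (2.31184,2.21481) → ×s → (5.24368,5.02359) → (5.24,5.02)
v5: (1,4.5) → rotate → (-4.32909,1.58397) → ×s → (-9.81917,3.59272) → (-9.82,3.59)
v6: (-3.5,4.5) → rotate → (-4.92177,-2.87683) → ×s → (-11.16347,-6.52518) → (-11.16,-6.53)

Cross-section at z=7.75: (1.20,-8.17) (10.94,-3.74) (10.72,3.15) (5.24,5.02) (-9.82,3.59) (-11.16,-6.53)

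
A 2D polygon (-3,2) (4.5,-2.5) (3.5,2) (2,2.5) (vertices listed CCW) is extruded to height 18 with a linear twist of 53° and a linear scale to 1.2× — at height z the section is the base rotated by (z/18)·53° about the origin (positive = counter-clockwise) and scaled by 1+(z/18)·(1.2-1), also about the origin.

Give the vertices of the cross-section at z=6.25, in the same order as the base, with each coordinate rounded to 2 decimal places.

t = z/height = 6.25/18 = 0.347222
s = 1 + (scale-1)·z/height = 1 + (1.2-1)·6.25/18 = 1.069444
θ = twist·z/height = 53°·6.25/18 = 18.4028° = 0.321189 rad
cos θ = 0.948861, sin θ = 0.315695 (intermediates below are computed at full precision and shown rounded to 5 d.p.)
v1: (-3,2) → rotate → (-3.47797,0.95064) → ×s → (-3.71950,1.01665) → (-3.72,1.02)
v2: (4.5,-2.5) → rotate → (5.05911,-0.95152) → ×s → (5.41044,-1.01760) → (5.41,-1.02)
v3: (3.5,2) → rotate → (2.68962,3.00265) → ×s → (2.87640,3.21117) → (2.88,3.21)
v4: (2,2.5) → rotate → (1.10848,3.00354) → ×s → (1.18546,3.21212) → (1.19,3.21)

Cross-section at z=6.25: (-3.72,1.02) (5.41,-1.02) (2.88,3.21) (1.19,3.21)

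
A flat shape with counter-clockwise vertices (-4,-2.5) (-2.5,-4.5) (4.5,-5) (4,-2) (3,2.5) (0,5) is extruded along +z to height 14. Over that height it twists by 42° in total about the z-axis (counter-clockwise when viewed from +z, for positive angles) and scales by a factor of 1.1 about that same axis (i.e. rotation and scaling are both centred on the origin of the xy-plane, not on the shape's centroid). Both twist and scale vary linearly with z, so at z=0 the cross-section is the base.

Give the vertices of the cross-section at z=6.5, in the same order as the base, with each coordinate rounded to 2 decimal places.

t = z/height = 6.5/14 = 0.464286
s = 1 + (scale-1)·z/height = 1 + (1.1-1)·6.5/14 = 1.046429
θ = twist·z/height = 42°·6.5/14 = 19.5000° = 0.340339 rad
cos θ = 0.942641, sin θ = 0.333807 (intermediates below are computed at full precision and shown rounded to 5 d.p.)
v1: (-4,-2.5) → rotate → (-2.93605,-3.69183) → ×s → (-3.07237,-3.86324) → (-3.07,-3.86)
v2: (-2.5,-4.5) → rotate → (-0.85447,-5.07640) → ×s → (-0.89414,-5.31209) → (-0.89,-5.31)
v3: (4.5,-5) → rotate → (5.91092,-3.21108) → ×s → (6.18536,-3.36016) → (6.19,-3.36)
v4: (4,-2) → rotate → (4.43818,-0.55006) → ×s → (4.64424,-0.57559) → (4.64,-0.58)
v5: (3,2.5) → rotate → (1.99341,3.35802) → ×s → (2.08596,3.51393) → (2.09,3.51)
v6: (0,5) → rotate → (-1.66903,4.71321) → ×s → (-1.74653,4.93203) → (-1.75,4.93)

Cross-section at z=6.5: (-3.07,-3.86) (-0.89,-5.31) (6.19,-3.36) (4.64,-0.58) (2.09,3.51) (-1.75,4.93)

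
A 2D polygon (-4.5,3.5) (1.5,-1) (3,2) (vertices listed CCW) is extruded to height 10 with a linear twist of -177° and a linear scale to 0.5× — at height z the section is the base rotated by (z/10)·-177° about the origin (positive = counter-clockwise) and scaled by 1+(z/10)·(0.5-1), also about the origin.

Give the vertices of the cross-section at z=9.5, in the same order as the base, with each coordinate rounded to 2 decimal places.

Cross-section at z=9.5: (2.69,-1.31) (-0.88,0.35) (-1.33,-1.35)

t = z/height = 9.5/10 = 0.95
s = 1 + (scale-1)·z/height = 1 + (0.5-1)·9.5/10 = 0.525000
θ = twist·z/height = -177°·9.5/10 = -168.1500° = -2.934771 rad
cos θ = -0.978689, sin θ = -0.205350 (intermediates below are computed at full precision and shown rounded to 5 d.p.)
v1: (-4.5,3.5) → rotate → (5.12282,-2.50133) → ×s → (2.68948,-1.31320) → (2.69,-1.31)
v2: (1.5,-1) → rotate → (-1.67338,0.67066) → ×s → (-0.87853,0.35210) → (-0.88,0.35)
v3: (3,2) → rotate → (-2.52537,-2.57343) → ×s → (-1.32582,-1.35105) → (-1.33,-1.35)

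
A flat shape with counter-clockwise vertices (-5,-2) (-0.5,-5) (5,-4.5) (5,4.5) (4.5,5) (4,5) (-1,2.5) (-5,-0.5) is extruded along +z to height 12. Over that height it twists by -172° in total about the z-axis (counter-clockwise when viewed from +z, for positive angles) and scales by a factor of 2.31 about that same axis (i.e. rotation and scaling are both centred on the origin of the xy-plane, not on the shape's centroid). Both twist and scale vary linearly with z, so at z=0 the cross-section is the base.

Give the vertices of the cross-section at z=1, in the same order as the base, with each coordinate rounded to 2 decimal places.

Cross-section at z=1: (-5.92,-0.78) (-1.91,-5.24) (4.14,-6.21) (6.61,3.46) (6.21,4.14) (5.67,4.27) (-0.39,2.96) (-5.51,0.84)

t = z/height = 1/12 = 0.0833333
s = 1 + (scale-1)·z/height = 1 + (2.31-1)·1/12 = 1.109167
θ = twist·z/height = -172°·1/12 = -14.3333° = -0.250164 rad
cos θ = 0.968872, sin θ = -0.247563 (intermediates below are computed at full precision and shown rounded to 5 d.p.)
v1: (-5,-2) → rotate → (-5.33948,-0.69993) → ×s → (-5.92238,-0.77634) → (-5.92,-0.78)
v2: (-0.5,-5) → rotate → (-1.72225,-4.72058) → ×s → (-1.91026,-5.23591) → (-1.91,-5.24)
v3: (5,-4.5) → rotate → (3.73033,-5.59774) → ×s → (4.13755,-6.20882) → (4.14,-6.21)
v4: (5,4.5) → rotate → (5.95839,3.12211) → ×s → (6.60885,3.46294) → (6.61,3.46)
v5: (4.5,5) → rotate → (5.59774,3.73033) → ×s → (6.20882,4.13755) → (6.21,4.14)
v6: (4,5) → rotate → (5.11330,3.85411) → ×s → (5.67150,4.27485) → (5.67,4.27)
v7: (-1,2.5) → rotate → (-0.34997,2.66974) → ×s → (-0.38817,2.96119) → (-0.39,2.96)
v8: (-5,-0.5) → rotate → (-4.96814,0.75338) → ×s → (-5.51050,0.83562) → (-5.51,0.84)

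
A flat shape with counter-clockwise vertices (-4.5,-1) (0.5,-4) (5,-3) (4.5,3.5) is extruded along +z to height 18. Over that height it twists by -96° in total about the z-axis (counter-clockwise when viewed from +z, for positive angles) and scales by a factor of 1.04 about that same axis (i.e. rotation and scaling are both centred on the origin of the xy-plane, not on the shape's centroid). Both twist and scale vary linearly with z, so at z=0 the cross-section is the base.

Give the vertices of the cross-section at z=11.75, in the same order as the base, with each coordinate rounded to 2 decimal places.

t = z/height = 11.75/18 = 0.652778
s = 1 + (scale-1)·z/height = 1 + (1.04-1)·11.75/18 = 1.026111
θ = twist·z/height = -96°·11.75/18 = -62.6667° = -1.093740 rad
cos θ = 0.459166, sin θ = -0.888350 (intermediates below are computed at full precision and shown rounded to 5 d.p.)
v1: (-4.5,-1) → rotate → (-2.95460,3.53841) → ×s → (-3.03175,3.63080) → (-3.03,3.63)
v2: (0.5,-4) → rotate → (-3.32382,-2.28084) → ×s → (-3.41061,-2.34040) → (-3.41,-2.34)
v3: (5,-3) → rotate → (-0.36922,-5.81925) → ×s → (-0.37886,-5.97120) → (-0.38,-5.97)
v4: (4.5,3.5) → rotate → (5.17547,-2.39049) → ×s → (5.31061,-2.45291) → (5.31,-2.45)

Cross-section at z=11.75: (-3.03,3.63) (-3.41,-2.34) (-0.38,-5.97) (5.31,-2.45)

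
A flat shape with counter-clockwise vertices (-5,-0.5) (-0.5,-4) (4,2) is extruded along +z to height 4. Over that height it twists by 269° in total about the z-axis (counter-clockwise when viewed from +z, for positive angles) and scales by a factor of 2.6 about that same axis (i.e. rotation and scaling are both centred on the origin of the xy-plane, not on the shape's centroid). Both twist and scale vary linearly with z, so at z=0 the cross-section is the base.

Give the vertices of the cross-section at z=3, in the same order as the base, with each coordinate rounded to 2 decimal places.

t = z/height = 3/4 = 0.75
s = 1 + (scale-1)·z/height = 1 + (2.6-1)·3/4 = 2.200000
θ = twist·z/height = 269°·3/4 = 201.7500° = 3.521202 rad
cos θ = -0.928810, sin θ = -0.370557 (intermediates below are computed at full precision and shown rounded to 5 d.p.)
v1: (-5,-0.5) → rotate → (4.45877,2.31719) → ×s → (9.80929,5.09782) → (9.81,5.10)
v2: (-0.5,-4) → rotate → (-1.01782,3.90052) → ×s → (-2.23921,8.58114) → (-2.24,8.58)
v3: (4,2) → rotate → (-2.97412,-3.33985) → ×s → (-6.54307,-7.34767) → (-6.54,-7.35)

Cross-section at z=3: (9.81,5.10) (-2.24,8.58) (-6.54,-7.35)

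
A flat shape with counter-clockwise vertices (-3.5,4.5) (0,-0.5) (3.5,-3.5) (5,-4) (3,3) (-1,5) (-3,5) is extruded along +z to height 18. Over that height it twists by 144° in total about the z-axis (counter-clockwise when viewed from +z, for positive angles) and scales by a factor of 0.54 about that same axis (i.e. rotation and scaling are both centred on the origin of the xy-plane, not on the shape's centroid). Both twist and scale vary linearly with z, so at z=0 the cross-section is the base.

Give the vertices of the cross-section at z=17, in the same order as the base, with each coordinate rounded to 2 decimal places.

t = z/height = 17/18 = 0.944444
s = 1 + (scale-1)·z/height = 1 + (0.54-1)·17/18 = 0.565556
θ = twist·z/height = 144°·17/18 = 136.0000° = 2.373648 rad
cos θ = -0.719340, sin θ = 0.694658 (intermediates below are computed at full precision and shown rounded to 5 d.p.)
v1: (-3.5,4.5) → rotate → (-0.60827,-5.66833) → ×s → (-0.34401,-3.20576) → (-0.34,-3.21)
v2: (0,-0.5) → rotate → (0.34733,0.35967) → ×s → (0.19643,0.20341) → (0.20,0.20)
v3: (3.5,-3.5) → rotate → (-0.08639,4.94899) → ×s → (-0.04886,2.79893) → (-0.05,2.80)
v4: (5,-4) → rotate → (-0.81807,6.35065) → ×s → (-0.46266,3.59165) → (-0.46,3.59)
v5: (3,3) → rotate → (-4.24199,-0.07404) → ×s → (-2.39908,-0.04188) → (-2.40,-0.04)
v6: (-1,5) → rotate → (-2.75395,-4.29136) → ×s → (-1.55751,-2.42700) → (-1.56,-2.43)
v7: (-3,5) → rotate → (-1.31527,-5.68067) → ×s → (-0.74386,-3.21274) → (-0.74,-3.21)

Cross-section at z=17: (-0.34,-3.21) (0.20,0.20) (-0.05,2.80) (-0.46,3.59) (-2.40,-0.04) (-1.56,-2.43) (-0.74,-3.21)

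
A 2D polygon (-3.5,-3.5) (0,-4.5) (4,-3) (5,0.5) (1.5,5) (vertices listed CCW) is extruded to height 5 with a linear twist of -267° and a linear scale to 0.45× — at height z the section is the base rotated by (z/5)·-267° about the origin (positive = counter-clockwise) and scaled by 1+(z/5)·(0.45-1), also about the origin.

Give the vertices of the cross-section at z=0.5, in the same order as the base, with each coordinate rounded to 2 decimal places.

t = z/height = 0.5/5 = 0.1
s = 1 + (scale-1)·z/height = 1 + (0.45-1)·0.5/5 = 0.945000
θ = twist·z/height = -267°·0.5/5 = -26.7000° = -0.466003 rad
cos θ = 0.893371, sin θ = -0.449319 (intermediates below are computed at full precision and shown rounded to 5 d.p.)
v1: (-3.5,-3.5) → rotate → (-4.69942,-1.55418) → ×s → (-4.44095,-1.46870) → (-4.44,-1.47)
v2: (0,-4.5) → rotate → (-2.02194,-4.02017) → ×s → (-1.91073,-3.79906) → (-1.91,-3.80)
v3: (4,-3) → rotate → (2.22553,-4.47739) → ×s → (2.10312,-4.23113) → (2.10,-4.23)
v4: (5,0.5) → rotate → (4.69152,-1.79991) → ×s → (4.43348,-1.70091) → (4.43,-1.70)
v5: (1.5,5) → rotate → (3.58665,3.79288) → ×s → (3.38939,3.58427) → (3.39,3.58)

Cross-section at z=0.5: (-4.44,-1.47) (-1.91,-3.80) (2.10,-4.23) (4.43,-1.70) (3.39,3.58)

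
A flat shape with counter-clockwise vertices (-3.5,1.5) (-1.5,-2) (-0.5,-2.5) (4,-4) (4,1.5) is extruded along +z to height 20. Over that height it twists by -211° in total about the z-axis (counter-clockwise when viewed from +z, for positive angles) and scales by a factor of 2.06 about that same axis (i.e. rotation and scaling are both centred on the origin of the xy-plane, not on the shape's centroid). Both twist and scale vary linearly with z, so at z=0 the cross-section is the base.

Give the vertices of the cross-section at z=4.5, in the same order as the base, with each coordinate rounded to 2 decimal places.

Cross-section at z=4.5: (-1.56,4.45) (-3.08,-0.31) (-2.70,-1.64) (-0.30,-7.00) (4.72,-2.40)

t = z/height = 4.5/20 = 0.225
s = 1 + (scale-1)·z/height = 1 + (2.06-1)·4.5/20 = 1.238500
θ = twist·z/height = -211°·4.5/20 = -47.4750° = -0.828595 rad
cos θ = 0.675912, sin θ = -0.736982 (intermediates below are computed at full precision and shown rounded to 5 d.p.)
v1: (-3.5,1.5) → rotate → (-1.26022,3.59331) → ×s → (-1.56078,4.45031) → (-1.56,4.45)
v2: (-1.5,-2) → rotate → (-2.48783,-0.24635) → ×s → (-3.08118,-0.30510) → (-3.08,-0.31)
v3: (-0.5,-2.5) → rotate → (-2.18041,-1.32129) → ×s → (-2.70044,-1.63642) → (-2.70,-1.64)
v4: (4,-4) → rotate → (-0.24428,-5.65158) → ×s → (-0.30254,-6.99948) → (-0.30,-7.00)
v5: (4,1.5) → rotate → (3.80912,-1.93406) → ×s → (4.71760,-2.39534) → (4.72,-2.40)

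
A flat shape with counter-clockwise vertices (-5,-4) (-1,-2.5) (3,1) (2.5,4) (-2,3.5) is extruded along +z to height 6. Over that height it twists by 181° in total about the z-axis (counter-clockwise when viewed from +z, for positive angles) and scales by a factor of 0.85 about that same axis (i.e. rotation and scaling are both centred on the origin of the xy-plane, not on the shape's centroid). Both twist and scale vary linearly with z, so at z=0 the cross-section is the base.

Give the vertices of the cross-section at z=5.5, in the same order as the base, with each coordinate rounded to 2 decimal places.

t = z/height = 5.5/6 = 0.916667
s = 1 + (scale-1)·z/height = 1 + (0.85-1)·5.5/6 = 0.862500
θ = twist·z/height = 181°·5.5/6 = 165.9167° = 2.895792 rad
cos θ = -0.969943, sin θ = 0.243333 (intermediates below are computed at full precision and shown rounded to 5 d.p.)
v1: (-5,-4) → rotate → (5.82305,2.66311) → ×s → (5.02238,2.29693) → (5.02,2.30)
v2: (-1,-2.5) → rotate → (1.57828,2.18152) → ×s → (1.36126,1.88156) → (1.36,1.88)
v3: (3,1) → rotate → (-3.15316,-0.23994) → ×s → (-2.71960,-0.20695) → (-2.72,-0.21)
v4: (2.5,4) → rotate → (-3.39819,-3.27144) → ×s → (-2.93094,-2.82162) → (-2.93,-2.82)
v5: (-2,3.5) → rotate → (1.08822,-3.88147) → ×s → (0.93859,-3.34776) → (0.94,-3.35)

Cross-section at z=5.5: (5.02,2.30) (1.36,1.88) (-2.72,-0.21) (-2.93,-2.82) (0.94,-3.35)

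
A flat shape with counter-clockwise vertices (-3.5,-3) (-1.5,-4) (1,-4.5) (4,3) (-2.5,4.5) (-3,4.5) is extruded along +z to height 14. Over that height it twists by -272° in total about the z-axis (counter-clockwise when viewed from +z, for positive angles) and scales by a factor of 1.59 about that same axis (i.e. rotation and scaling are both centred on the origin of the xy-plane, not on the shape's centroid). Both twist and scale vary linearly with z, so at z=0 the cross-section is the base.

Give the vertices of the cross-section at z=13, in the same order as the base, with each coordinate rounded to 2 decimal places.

t = z/height = 13/14 = 0.928571
s = 1 + (scale-1)·z/height = 1 + (1.59-1)·13/14 = 1.547857
θ = twist·z/height = -272°·13/14 = -252.5714° = -4.408203 rad
cos θ = -0.299517, sin θ = 0.954091 (intermediates below are computed at full precision and shown rounded to 5 d.p.)
v1: (-3.5,-3) → rotate → (3.91058,-2.44077) → ×s → (6.05302,-3.77796) → (6.05,-3.78)
v2: (-1.5,-4) → rotate → (4.26564,-0.23307) → ×s → (6.60260,-0.36076) → (6.60,-0.36)
v3: (1,-4.5) → rotate → (3.99389,2.30192) → ×s → (6.18198,3.56304) → (6.18,3.56)
v4: (4,3) → rotate → (-4.06034,2.91781) → ×s → (-6.28483,4.51636) → (-6.28,4.52)
v5: (-2.5,4.5) → rotate → (-3.54462,-3.73305) → ×s → (-5.48656,-5.77823) → (-5.49,-5.78)
v6: (-3,4.5) → rotate → (-3.39486,-4.21010) → ×s → (-5.25476,-6.51663) → (-5.25,-6.52)

Cross-section at z=13: (6.05,-3.78) (6.60,-0.36) (6.18,3.56) (-6.28,4.52) (-5.49,-5.78) (-5.25,-6.52)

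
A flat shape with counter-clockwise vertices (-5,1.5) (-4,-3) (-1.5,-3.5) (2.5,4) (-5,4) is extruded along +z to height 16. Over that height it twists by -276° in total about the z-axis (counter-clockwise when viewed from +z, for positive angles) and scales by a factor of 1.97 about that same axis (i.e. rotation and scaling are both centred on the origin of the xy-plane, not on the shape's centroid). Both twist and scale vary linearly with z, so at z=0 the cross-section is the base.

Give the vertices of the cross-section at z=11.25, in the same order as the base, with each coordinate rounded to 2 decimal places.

Cross-section at z=11.25: (7.55,-4.49) (7.75,3.26) (3.88,5.10) (-5.71,-5.50) (6.52,-8.57)

t = z/height = 11.25/16 = 0.703125
s = 1 + (scale-1)·z/height = 1 + (1.97-1)·11.25/16 = 1.682031
θ = twist·z/height = -276°·11.25/16 = -194.0625° = -3.387030 rad
cos θ = -0.970031, sin θ = 0.242980 (intermediates below are computed at full precision and shown rounded to 5 d.p.)
v1: (-5,1.5) → rotate → (4.48569,-2.66995) → ×s → (7.54506,-4.49094) → (7.55,-4.49)
v2: (-4,-3) → rotate → (4.60907,1.93817) → ×s → (7.75259,3.26007) → (7.75,3.26)
v3: (-1.5,-3.5) → rotate → (2.30548,3.03064) → ×s → (3.87789,5.09763) → (3.88,5.10)
v4: (2.5,4) → rotate → (-3.39700,-3.27267) → ×s → (-5.71386,-5.50474) → (-5.71,-5.50)
v5: (-5,4) → rotate → (3.87824,-5.09503) → ×s → (6.52331,-8.56999) → (6.52,-8.57)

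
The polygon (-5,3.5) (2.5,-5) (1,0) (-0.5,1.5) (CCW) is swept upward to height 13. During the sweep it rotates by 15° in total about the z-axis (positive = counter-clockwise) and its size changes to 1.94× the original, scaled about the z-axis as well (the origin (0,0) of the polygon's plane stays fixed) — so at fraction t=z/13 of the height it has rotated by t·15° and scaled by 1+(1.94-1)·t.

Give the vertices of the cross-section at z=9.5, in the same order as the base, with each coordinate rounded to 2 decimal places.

t = z/height = 9.5/13 = 0.730769
s = 1 + (scale-1)·z/height = 1 + (1.94-1)·9.5/13 = 1.686923
θ = twist·z/height = 15°·9.5/13 = 10.9615° = 0.191315 rad
cos θ = 0.981755, sin θ = 0.190150 (intermediates below are computed at full precision and shown rounded to 5 d.p.)
v1: (-5,3.5) → rotate → (-5.57430,2.48539) → ×s → (-9.40342,4.19267) → (-9.40,4.19)
v2: (2.5,-5) → rotate → (3.40514,-4.43340) → ×s → (5.74421,-7.47881) → (5.74,-7.48)
v3: (1,0) → rotate → (0.98176,0.19015) → ×s → (1.65615,0.32077) → (1.66,0.32)
v4: (-0.5,1.5) → rotate → (-0.77610,1.37756) → ×s → (-1.30923,2.32383) → (-1.31,2.32)

Cross-section at z=9.5: (-9.40,4.19) (5.74,-7.48) (1.66,0.32) (-1.31,2.32)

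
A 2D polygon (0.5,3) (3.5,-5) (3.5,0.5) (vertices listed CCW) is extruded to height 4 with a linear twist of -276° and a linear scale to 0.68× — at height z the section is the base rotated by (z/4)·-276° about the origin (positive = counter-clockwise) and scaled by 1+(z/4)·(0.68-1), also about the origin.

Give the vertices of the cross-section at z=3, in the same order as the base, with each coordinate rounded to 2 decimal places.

t = z/height = 3/4 = 0.75
s = 1 + (scale-1)·z/height = 1 + (0.68-1)·3/4 = 0.760000
θ = twist·z/height = -276°·3/4 = -207.0000° = -3.612832 rad
cos θ = -0.891007, sin θ = 0.453990 (intermediates below are computed at full precision and shown rounded to 5 d.p.)
v1: (0.5,3) → rotate → (-1.80747,-2.44602) → ×s → (-1.37368,-1.85898) → (-1.37,-1.86)
v2: (3.5,-5) → rotate → (-0.84857,6.04400) → ×s → (-0.64491,4.59344) → (-0.64,4.59)
v3: (3.5,0.5) → rotate → (-3.34552,1.14346) → ×s → (-2.54259,0.86903) → (-2.54,0.87)

Cross-section at z=3: (-1.37,-1.86) (-0.64,4.59) (-2.54,0.87)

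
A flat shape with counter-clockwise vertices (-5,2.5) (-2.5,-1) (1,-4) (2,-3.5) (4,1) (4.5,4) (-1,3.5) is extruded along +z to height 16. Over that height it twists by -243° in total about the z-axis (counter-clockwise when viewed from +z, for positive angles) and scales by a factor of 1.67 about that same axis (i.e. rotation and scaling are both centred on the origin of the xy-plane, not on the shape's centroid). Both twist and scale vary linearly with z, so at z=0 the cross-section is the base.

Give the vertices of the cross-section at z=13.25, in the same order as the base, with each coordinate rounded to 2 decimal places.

t = z/height = 13.25/16 = 0.828125
s = 1 + (scale-1)·z/height = 1 + (1.67-1)·13.25/16 = 1.554844
θ = twist·z/height = -243°·13.25/16 = -201.2344° = -3.512202 rad
cos θ = -0.932107, sin θ = 0.362184 (intermediates below are computed at full precision and shown rounded to 5 d.p.)
v1: (-5,2.5) → rotate → (3.75507,-4.14119) → ×s → (5.83855,-6.43890) → (5.84,-6.44)
v2: (-2.5,-1) → rotate → (2.69245,0.02665) → ×s → (4.18634,0.04143) → (4.19,0.04)
v3: (1,-4) → rotate → (0.51663,4.09061) → ×s → (0.80328,6.36026) → (0.80,6.36)
v4: (2,-3.5) → rotate → (-0.59657,3.98674) → ×s → (-0.92757,6.19876) → (-0.93,6.20)
v5: (4,1) → rotate → (-4.09061,0.51663) → ×s → (-6.36026,0.80328) → (-6.36,0.80)
v6: (4.5,4) → rotate → (-5.64322,-2.09860) → ×s → (-8.77432,-3.26299) → (-8.77,-3.26)
v7: (-1,3.5) → rotate → (-0.33554,-3.62456) → ×s → (-0.52171,-5.63562) → (-0.52,-5.64)

Cross-section at z=13.25: (5.84,-6.44) (4.19,0.04) (0.80,6.36) (-0.93,6.20) (-6.36,0.80) (-8.77,-3.26) (-0.52,-5.64)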